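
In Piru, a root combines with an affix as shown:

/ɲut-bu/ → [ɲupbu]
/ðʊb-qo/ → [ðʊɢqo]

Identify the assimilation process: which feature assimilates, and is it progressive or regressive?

regressive place assimilation

The segment that alternates is /t/, which surfaces as [p] when adjacent to /b/.
/t/ is alveolar while /b/ is bilabial; the output [p] is bilabial, matching the trigger — so the feature that spreads is place.
Manner and voice are unchanged, so the assimilation is partial, not total.
The same holds elsewhere in the data: /b/ → [ɢ] before /q/ (bilabial → uvular, matching uvular) — only place changes, and always toward the following segment.
Since the segment that changes precedes the conditioning segment, the assimilation is regressive.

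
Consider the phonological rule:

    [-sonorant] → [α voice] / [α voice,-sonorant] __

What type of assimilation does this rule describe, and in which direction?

progressive voicing assimilation

The shared variable α links the value of [voice] on the target to the same value on the neighbouring segment, so voicing is the feature that assimilates.
The conditioning segment sits to the left of the focus bar, meaning the trigger precedes the segment that changes — progressive assimilation.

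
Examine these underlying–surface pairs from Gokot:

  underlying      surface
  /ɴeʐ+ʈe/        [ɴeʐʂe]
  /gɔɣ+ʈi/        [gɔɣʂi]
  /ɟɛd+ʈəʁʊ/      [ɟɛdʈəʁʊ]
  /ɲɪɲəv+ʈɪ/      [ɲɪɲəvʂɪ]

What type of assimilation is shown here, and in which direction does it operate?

progressive manner assimilation

Underlying /ʈ/ is realised as [ʂ] next to /ʐ/; /ʐ/ itself does not change.
The change stop → fricative matches the manner of the preceding /ʐ/, identifying this as manner assimilation.
Place and voice are unchanged, so the assimilation is partial, not total.
Checking the remaining alternations: /ʈ/ → [ʂ] after /ɣ/ (stop → fricative, matching a fricative); /ʈ/ → [ʂ] after /v/ (stop → fricative, matching a fricative) — only manner changes, and always toward the preceding segment.
No alternation appears in [ɟɛdʈəʁʊ]: there the adjacent consonants already agree in manner (/ʈ/ and /d/ are both stops), so this form is consistent with the same rule.
Since the segment that changes follows the conditioning segment, the assimilation is progressive.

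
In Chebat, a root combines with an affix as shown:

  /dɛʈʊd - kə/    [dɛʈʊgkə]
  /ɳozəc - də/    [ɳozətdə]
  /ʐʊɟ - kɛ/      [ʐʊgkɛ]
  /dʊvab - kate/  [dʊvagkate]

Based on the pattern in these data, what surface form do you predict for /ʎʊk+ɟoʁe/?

[ʎʊcɟoʁe]

The data show regressive place assimilation: /d/ → [g] before /k/; /c/ → [t] before /d/; /ɟ/ → [g] before /k/; /b/ → [g] before /k/. In each pair only place changes, matching the following consonant, while manner and voice stay constant.
/k/ is a voiceless velar stop. The following trigger /ɟ/ is palatal, so /k/ must become palatal as well.
A voiceless palatal stop is [c], so the surface segment is [c].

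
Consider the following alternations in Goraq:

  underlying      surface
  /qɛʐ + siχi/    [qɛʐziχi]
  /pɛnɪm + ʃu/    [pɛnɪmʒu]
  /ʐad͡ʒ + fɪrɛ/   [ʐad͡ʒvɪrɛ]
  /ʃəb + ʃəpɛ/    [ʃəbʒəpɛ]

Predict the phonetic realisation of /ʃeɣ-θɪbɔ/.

[ʃeɣðɪbɔ]

The data show progressive voicing assimilation: /s/ → [z] after /ʐ/; /ʃ/ → [ʒ] after /m/; /f/ → [v] after /d͡ʒ/; /ʃ/ → [ʒ] after /b/. In each pair only voicing changes, matching the preceding consonant, while place and manner stay constant.
/θ/ is a voiceless dental fricative. The preceding trigger /ɣ/ is voiced, so /θ/ must become voiced as well.
A voiced dental fricative is [ð], so the surface segment is [ð].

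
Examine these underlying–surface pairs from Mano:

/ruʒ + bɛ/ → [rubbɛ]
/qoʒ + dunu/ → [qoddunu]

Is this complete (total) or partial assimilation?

Underlying /ʒ/ is realised as [b] next to /b/; /b/ itself does not change.
The output [b] is identical to the trigger /b/ — every feature (place, manner, voicing) has been copied — so this is total assimilation.
The remaining alternation confirms this: /ʒ/ → [d] before /d/ — in each case the output is a copy of the following consonant.

total assimilation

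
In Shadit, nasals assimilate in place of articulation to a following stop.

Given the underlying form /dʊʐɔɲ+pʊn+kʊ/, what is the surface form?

/ɲ/ is a voiced palatal nasal. The following trigger /p/ is bilabial, so /ɲ/ must become bilabial as well.
A voiced bilabial nasal is [m], so the surface segment is [m].
At the second juncture, /n/ likewise becomes [ŋ] adjacent to /k/.

[dʊʐɔmpʊŋkʊ]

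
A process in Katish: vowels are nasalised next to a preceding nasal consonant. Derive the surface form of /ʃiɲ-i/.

/i/ sits next to the nasal /ɲ/ and is therefore nasalised to [ĩ].

[ʃiɲĩ]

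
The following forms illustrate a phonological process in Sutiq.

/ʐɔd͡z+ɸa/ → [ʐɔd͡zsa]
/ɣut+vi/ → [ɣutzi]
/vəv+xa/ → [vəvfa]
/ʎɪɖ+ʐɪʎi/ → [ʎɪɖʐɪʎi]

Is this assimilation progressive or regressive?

progressive

Comparing underlying and surface forms, /ɸ/ → [s] is the alternation; the neighbouring /d͡z/ is constant.
/ɸ/ is bilabial while /d͡z/ is alveolar; the output [s] is alveolar, matching the trigger — so the feature that spreads is place.
The other alternating forms pattern the same way: /v/ → [z] after /t/ (labiodental → alveolar, matching alveolar); /x/ → [f] after /v/ (velar → labiodental, matching labiodental) — only place changes, and always toward the preceding segment.
No alternation appears in [ʎɪɖʐɪʎi]: there the adjacent consonants already agree in place (/ʐ/ and /ɖ/ are both retroflex), so this form is consistent with the same rule.
The trigger is the preceding segment, so the direction is progressive (perseverative).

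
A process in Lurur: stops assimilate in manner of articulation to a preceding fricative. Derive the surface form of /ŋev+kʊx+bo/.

[ŋevxʊxβo]

/k/ is a voiceless velar stop. The preceding trigger /v/ is a fricative, so /k/ must become a fricative as well.
Changing only its manner to fricative gives [x] — the voiceless velar fricative.
At the second juncture, /b/ likewise becomes [β] adjacent to /x/.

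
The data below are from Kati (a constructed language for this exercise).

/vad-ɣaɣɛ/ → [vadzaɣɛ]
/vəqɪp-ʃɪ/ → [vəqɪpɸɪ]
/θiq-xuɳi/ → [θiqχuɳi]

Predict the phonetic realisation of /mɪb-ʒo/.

The data show progressive place assimilation: /ɣ/ → [z] after /d/; /ʃ/ → [ɸ] after /p/; /x/ → [χ] after /q/. In each pair only place changes, matching the preceding consonant, while manner and voice stay constant.
/ʒ/ is a voiced postalveolar fricative. The preceding trigger /b/ is bilabial, so /ʒ/ must become bilabial as well.
The voiced bilabial fricative is [β], so /ʒ/ → [β].

[mɪbβo]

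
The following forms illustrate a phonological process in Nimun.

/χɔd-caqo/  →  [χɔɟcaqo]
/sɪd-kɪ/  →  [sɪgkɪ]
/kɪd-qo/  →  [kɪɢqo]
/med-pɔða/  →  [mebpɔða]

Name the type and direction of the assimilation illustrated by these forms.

Underlying /d/ is realised as [ɟ] next to /c/; /c/ itself does not change.
The change alveolar → palatal matches the place of the following /c/, identifying this as place assimilation.
Manner and voice are unchanged, so the assimilation is partial, not total.
Checking the remaining alternations: /d/ → [g] before /k/ (alveolar → velar, matching velar); /d/ → [ɢ] before /q/ (alveolar → uvular, matching uvular); /d/ → [b] before /p/ (alveolar → bilabial, matching bilabial) — only place changes, and always toward the following segment.
The trigger is the following segment, so the direction is regressive (anticipatory).

regressive place assimilation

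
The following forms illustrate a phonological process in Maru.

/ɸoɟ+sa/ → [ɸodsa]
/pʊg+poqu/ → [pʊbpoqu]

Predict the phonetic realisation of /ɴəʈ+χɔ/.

[ɴəqχɔ]

The data show regressive place assimilation: /ɟ/ → [d] before /s/; /g/ → [b] before /p/. In each pair only place changes, matching the following consonant, while manner and voice stay constant.
The rule targets /ʈ/ (voiceless retroflex stop), which sits before the trigger /χ/ (uvular).
The voiceless uvular stop is [q], so /ʈ/ → [q].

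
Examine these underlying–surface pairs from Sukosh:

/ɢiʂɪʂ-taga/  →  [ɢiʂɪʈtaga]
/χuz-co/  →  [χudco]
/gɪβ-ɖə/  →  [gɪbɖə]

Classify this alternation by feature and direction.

regressive manner assimilation

The segment that alternates is /ʂ/, which surfaces as [ʈ] when adjacent to /t/.
The change fricative → stop matches the manner of the following /t/, identifying this as manner assimilation.
Place and voice are unchanged, so the assimilation is partial, not total.
Checking the remaining alternations: /z/ → [d] before /c/ (fricative → stop, matching a stop); /β/ → [b] before /ɖ/ (fricative → stop, matching a stop) — only manner changes, and always toward the following segment.
The trigger is the following segment, so the direction is regressive (anticipatory).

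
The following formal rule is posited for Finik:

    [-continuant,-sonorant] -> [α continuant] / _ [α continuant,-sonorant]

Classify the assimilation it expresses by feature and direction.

regressive manner assimilation

The shared variable α links the value of [continuant] on the target to that of the neighbouring obstruent. [continuant] distinguishes stops from fricatives — a manner-of-articulation feature — so this is manner assimilation.
The conditioning segment sits to the right of the focus bar, meaning the trigger follows the segment that changes — regressive assimilation.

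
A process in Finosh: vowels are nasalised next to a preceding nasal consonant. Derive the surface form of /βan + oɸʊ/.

/o/ sits next to the nasal /n/ and is therefore nasalised to [õ].

[βanõɸʊ]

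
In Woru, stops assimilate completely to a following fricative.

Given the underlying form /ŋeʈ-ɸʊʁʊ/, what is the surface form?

/ʈ/ is the segment targeted by the rule; it sits immediately before /ɸ/, so it assimilates completely and surfaces as [ɸ].

[ŋeɸɸʊʁʊ]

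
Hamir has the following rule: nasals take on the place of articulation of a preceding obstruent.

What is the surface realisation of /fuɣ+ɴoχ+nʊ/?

/ɴ/ is a voiced uvular nasal. The preceding trigger /ɣ/ is velar, so /ɴ/ must become velar as well.
Changing only its place to velar gives [ŋ] — the voiced velar nasal.
At the second juncture, /n/ likewise becomes [ɴ] adjacent to /χ/.

[fuɣŋoχɴʊ]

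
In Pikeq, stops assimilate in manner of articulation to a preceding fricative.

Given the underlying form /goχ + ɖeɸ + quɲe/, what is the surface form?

/ɖ/ is a voiced retroflex stop. The preceding trigger /χ/ is a fricative, so /ɖ/ must become a fricative as well.
A voiced retroflex fricative is [ʐ], so the surface segment is [ʐ].
At the second juncture, /q/ likewise becomes [χ] adjacent to /ɸ/.

[goχʐeɸχuɲe]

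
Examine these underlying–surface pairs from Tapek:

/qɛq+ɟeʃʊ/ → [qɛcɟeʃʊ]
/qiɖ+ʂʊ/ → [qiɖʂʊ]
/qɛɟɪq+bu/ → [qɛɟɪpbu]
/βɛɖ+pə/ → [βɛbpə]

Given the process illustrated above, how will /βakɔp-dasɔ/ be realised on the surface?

The data show regressive place assimilation: /q/ → [c] before /ɟ/; /q/ → [p] before /b/; /ɖ/ → [b] before /p/. In each pair only place changes, matching the following consonant, while manner and voice stay constant.
No alternation appears in [qiɖʂʊ]: there the adjacent consonants already agree in place (/ɖ/ and /ʂ/ are both retroflex), so this form is consistent with the same rule.
/p/ is a voiceless bilabial stop. The following trigger /d/ is alveolar, so /p/ must become alveolar as well.
The voiceless alveolar stop is [t], so /p/ → [t].

[βakɔtdasɔ]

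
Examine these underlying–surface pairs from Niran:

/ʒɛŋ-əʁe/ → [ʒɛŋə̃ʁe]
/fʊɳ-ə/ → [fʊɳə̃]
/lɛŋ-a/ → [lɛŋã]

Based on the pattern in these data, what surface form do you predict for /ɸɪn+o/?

The data show progressive nasality assimilation (vowel nasalisation): /ə/ → [ə̃] after /ŋ/; /ə/ → [ə̃] after /ɳ/; /a/ → [ã] after /ŋ/ — a vowel is nasalised by an immediately preceding nasal consonant.
The vowel /o/ is adjacent to the preceding nasal /n/, so it acquires [+nasal] and surfaces as [õ].

[ɸɪnõ]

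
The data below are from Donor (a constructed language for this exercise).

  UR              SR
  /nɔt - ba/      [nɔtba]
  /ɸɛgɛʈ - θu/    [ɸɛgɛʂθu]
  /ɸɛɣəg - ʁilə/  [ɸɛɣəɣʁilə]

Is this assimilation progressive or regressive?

Comparing underlying and surface forms, /ʈ/ → [ʂ] is the alternation; the neighbouring /θ/ is constant.
/ʈ/ is a stop while /θ/ is a fricative; the output [ʂ] is a fricative, matching the trigger — so the feature that spreads is manner.
The same holds elsewhere in the data: /g/ → [ɣ] before /ʁ/ (stop → fricative, matching a fricative) — only manner changes, and always toward the following segment.
Nothing changes in [nɔtba]: there the adjacent consonants already agree in manner (/t/ and /b/ are both stops), so this form is consistent with the same rule.
The trigger is the following segment, so the direction is regressive (anticipatory).

regressive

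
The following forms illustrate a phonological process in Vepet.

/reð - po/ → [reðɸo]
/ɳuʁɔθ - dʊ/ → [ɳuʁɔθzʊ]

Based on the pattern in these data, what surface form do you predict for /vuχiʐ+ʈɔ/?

The data show progressive manner assimilation: /p/ → [ɸ] after /ð/; /d/ → [z] after /θ/. In each pair only manner changes, matching the preceding consonant, while place and voice stay constant.
/ʈ/ is a voiceless retroflex stop. The preceding trigger /ʐ/ is a fricative, so /ʈ/ must become a fricative as well.
A voiceless retroflex fricative is [ʂ], so the surface segment is [ʂ].

[vuχiʐʂɔ]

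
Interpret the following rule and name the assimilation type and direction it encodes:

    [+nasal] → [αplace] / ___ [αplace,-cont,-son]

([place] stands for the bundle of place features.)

The rule copies the place features (abbreviated [place]) from the environment onto the target, so the assimilating feature is place.
Since the environment is written after the underscore, the trigger follows the target; the direction is regressive.

regressive place assimilation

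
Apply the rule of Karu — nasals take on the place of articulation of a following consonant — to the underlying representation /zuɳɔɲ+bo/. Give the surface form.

[zuɳɔmbo]

The rule targets /ɲ/ (voiced palatal nasal), which sits before the trigger /b/ (bilabial).
The voiced bilabial nasal is [m], so /ɲ/ → [m].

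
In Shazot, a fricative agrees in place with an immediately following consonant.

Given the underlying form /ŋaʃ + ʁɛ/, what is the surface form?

[ŋaχʁɛ]

/ʃ/ is a voiceless postalveolar fricative. The following trigger /ʁ/ is uvular, so /ʃ/ must become uvular as well.
Changing only its place to uvular gives [χ] — the voiceless uvular fricative.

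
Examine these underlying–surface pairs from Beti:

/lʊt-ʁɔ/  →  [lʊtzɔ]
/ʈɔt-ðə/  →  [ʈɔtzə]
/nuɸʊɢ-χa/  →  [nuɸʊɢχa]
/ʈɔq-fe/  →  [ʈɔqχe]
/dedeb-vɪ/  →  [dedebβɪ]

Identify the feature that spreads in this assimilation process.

place

The segment that alternates is /ʁ/, which surfaces as [z] when adjacent to /t/.
/ʁ/ is uvular while /t/ is alveolar; the output [z] is alveolar, matching the trigger — so the feature that spreads is place.
The same holds elsewhere in the data: /ð/ → [z] after /t/ (dental → alveolar, matching alveolar); /f/ → [χ] after /q/ (labiodental → uvular, matching uvular); /v/ → [β] after /b/ (labiodental → bilabial, matching bilabial) — only place changes, and always toward the preceding segment.
Nothing changes in [nuɸʊɢχa]: there the adjacent consonants already agree in place (/χ/ and /ɢ/ are both uvular), so this form is consistent with the same rule.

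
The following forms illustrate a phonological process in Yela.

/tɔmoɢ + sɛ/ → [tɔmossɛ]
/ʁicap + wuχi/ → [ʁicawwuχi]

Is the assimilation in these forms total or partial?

Underlying /ɢ/ is realised as [s] next to /s/; /s/ itself does not change.
The output [s] is identical to the trigger /s/ — every feature (place, manner, voicing) has been copied — so this is total assimilation.
The remaining alternation confirms this: /p/ → [w] before /w/ — in each case the output is a copy of the following consonant.

total assimilation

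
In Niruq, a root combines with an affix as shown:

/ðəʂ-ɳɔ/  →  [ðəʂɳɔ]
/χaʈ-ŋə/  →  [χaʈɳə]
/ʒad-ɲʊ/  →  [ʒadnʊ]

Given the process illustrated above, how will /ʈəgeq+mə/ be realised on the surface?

The data show progressive place assimilation: /ŋ/ → [ɳ] after /ʈ/; /ɲ/ → [n] after /d/. In each pair only place changes, matching the preceding consonant, while manner and voice stay constant.
Nothing changes in [ðəʂɳɔ]: there the adjacent consonants already agree in place (/ɳ/ and /ʂ/ are both retroflex), so this form is consistent with the same rule.
/m/ is a voiced bilabial nasal. The preceding trigger /q/ is uvular, so /m/ must become uvular as well.
The voiced uvular nasal is [ɴ], so /m/ → [ɴ].

[ʈəgeqɴə]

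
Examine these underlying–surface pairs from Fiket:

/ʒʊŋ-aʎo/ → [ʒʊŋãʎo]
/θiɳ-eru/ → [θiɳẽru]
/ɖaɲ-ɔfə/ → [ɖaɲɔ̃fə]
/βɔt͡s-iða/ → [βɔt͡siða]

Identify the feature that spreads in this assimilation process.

The vowel /a/ surfaces as nasalised [ã] next to the preceding nasal /ŋ/ — it has acquired the [+nasal] feature of its neighbour.
The other forms show the same pattern: /e/ → [ẽ] after /ɳ/; /ɔ/ → [ɔ̃] after /ɲ/ — each time a vowel is nasalised next to a preceding nasal.
No change occurs in [βɔt͡siða] because the vowel at the boundary is adjacent to an oral consonant, not a nasal (/i/ next to /t͡s/).

nasality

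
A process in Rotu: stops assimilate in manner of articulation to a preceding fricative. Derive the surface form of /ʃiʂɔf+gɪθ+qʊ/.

The rule targets /g/ (voiced velar stop), which sits after the trigger /f/ (fricative).
The voiced velar fricative is [ɣ], so /g/ → [ɣ].
The same rule applies at the second boundary: /q/ → [χ] next to /θ/.

[ʃiʂɔfɣɪθχʊ]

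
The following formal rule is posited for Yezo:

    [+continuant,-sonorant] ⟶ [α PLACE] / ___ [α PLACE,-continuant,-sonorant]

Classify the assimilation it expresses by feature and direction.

regressive place assimilation

The rule copies the place features (abbreviated [PLACE]) from the environment onto the target, so the assimilating feature is place.
Since the environment is written after the underscore, the trigger follows the target; the direction is regressive.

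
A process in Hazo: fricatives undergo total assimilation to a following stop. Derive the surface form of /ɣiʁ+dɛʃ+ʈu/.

/ʁ/ is the segment targeted by the rule; it sits immediately before /d/, so it assimilates completely and surfaces as [d].
The same rule applies at the second boundary: /ʃ/ → [ʈ] next to /ʈ/.

[ɣiddɛʈʈu]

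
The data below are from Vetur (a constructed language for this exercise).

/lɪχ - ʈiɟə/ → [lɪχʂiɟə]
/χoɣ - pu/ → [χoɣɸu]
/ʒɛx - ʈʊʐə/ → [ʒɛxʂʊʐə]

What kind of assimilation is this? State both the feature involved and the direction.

progressive manner assimilation

Comparing underlying and surface forms, /ʈ/ → [ʂ] is the alternation; the neighbouring /χ/ is constant.
The change stop → fricative matches the manner of the preceding /χ/, identifying this as manner assimilation.
Place and voice are unchanged, so the assimilation is partial, not total.
The same holds elsewhere in the data: /p/ → [ɸ] after /ɣ/ (stop → fricative, matching a fricative); /ʈ/ → [ʂ] after /x/ (stop → fricative, matching a fricative) — only manner changes, and always toward the preceding segment.
The trigger is the preceding segment, so the direction is progressive (perseverative).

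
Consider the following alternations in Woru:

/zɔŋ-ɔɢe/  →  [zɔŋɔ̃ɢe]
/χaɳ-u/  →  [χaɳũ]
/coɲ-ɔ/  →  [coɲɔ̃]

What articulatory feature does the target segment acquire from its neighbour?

The vowel /ɔ/ surfaces as nasalised [ɔ̃] next to the preceding nasal /ŋ/ — it has acquired the [+nasal] feature of its neighbour.
Likewise in the remaining data: /u/ → [ũ] after /ɳ/; /ɔ/ → [ɔ̃] after /ɲ/ — each time a vowel is nasalised next to a preceding nasal.

nasality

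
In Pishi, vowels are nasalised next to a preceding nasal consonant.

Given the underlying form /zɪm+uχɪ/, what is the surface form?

[zɪmũχɪ]

/u/ sits next to the nasal /m/ and is therefore nasalised to [ũ].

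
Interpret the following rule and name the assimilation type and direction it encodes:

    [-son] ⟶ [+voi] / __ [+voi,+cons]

regressive voicing assimilation

The target ([-son], obstruents) acquires [+voi] next to a voiced consonant ([+voi,+cons]) — it takes on the voicing of its neighbour, so the feature that spreads is voicing.
The conditioning segment sits to the right of the focus bar, meaning the trigger follows the segment that changes — regressive assimilation.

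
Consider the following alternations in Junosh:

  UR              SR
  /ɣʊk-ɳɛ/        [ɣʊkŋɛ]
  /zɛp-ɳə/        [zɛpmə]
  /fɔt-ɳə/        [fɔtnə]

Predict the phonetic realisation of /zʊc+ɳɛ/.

The data show progressive place assimilation: /ɳ/ → [ŋ] after /k/; /ɳ/ → [m] after /p/; /ɳ/ → [n] after /t/. In each pair only place changes, matching the preceding consonant, while manner and voice stay constant.
/ɳ/ is a voiced retroflex nasal. The preceding trigger /c/ is palatal, so /ɳ/ must become palatal as well.
Changing only its place to palatal gives [ɲ] — the voiced palatal nasal.

[zʊcɲɛ]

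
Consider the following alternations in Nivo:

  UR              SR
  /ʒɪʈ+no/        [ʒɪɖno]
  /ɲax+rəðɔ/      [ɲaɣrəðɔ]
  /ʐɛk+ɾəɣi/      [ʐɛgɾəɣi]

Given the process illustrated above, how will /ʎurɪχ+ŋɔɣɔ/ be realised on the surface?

[ʎurɪʁŋɔɣɔ]

The data show regressive voicing assimilation: /ʈ/ → [ɖ] before /n/; /x/ → [ɣ] before /r/; /k/ → [g] before /ɾ/. In each pair only voicing changes, matching the following consonant, while place and manner stay constant.
/χ/ is a voiceless uvular fricative. The following trigger /ŋ/ is voiced, so /χ/ must become voiced as well.
A voiced uvular fricative is [ʁ], so the surface segment is [ʁ].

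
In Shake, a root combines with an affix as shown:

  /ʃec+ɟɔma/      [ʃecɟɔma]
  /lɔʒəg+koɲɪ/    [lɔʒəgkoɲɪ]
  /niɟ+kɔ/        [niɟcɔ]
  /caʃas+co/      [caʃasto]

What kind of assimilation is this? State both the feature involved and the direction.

progressive place assimilation

Underlying /k/ is realised as [c] next to /ɟ/; /ɟ/ itself does not change.
/k/ is velar while /ɟ/ is palatal; the output [c] is palatal, matching the trigger — so the feature that spreads is place.
Manner and voice are unchanged, so the assimilation is partial, not total.
The other alternating form patterns the same way: /c/ → [t] after /s/ (palatal → alveolar, matching alveolar) — only place changes, and always toward the preceding segment.
No alternation appears in [ʃecɟɔma], [lɔʒəgkoɲɪ]: there the adjacent consonants already agree in place (/ɟ/ and /c/ are both palatal; /k/ and /g/ are both velar), so these forms are consistent with the same rule.
The trigger is the preceding segment, so the direction is progressive (perseverative).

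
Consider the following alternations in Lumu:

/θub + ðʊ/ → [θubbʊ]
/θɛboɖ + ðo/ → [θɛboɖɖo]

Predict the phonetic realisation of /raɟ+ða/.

[raɟɟa]

The data show progressive total assimilation (/ð/ → [b] after /b/; /ð/ → [ɖ] after /ɖ/): in every case the target segment becomes identical to its preceding neighbour, copying more than a single feature.
/ð/ is the segment targeted by the rule; it sits immediately after /ɟ/, so it assimilates completely and surfaces as [ɟ].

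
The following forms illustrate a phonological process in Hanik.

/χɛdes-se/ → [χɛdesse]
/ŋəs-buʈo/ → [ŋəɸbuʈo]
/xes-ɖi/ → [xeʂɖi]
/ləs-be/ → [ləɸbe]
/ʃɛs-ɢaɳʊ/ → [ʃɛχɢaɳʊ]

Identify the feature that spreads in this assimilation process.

place

The segment that alternates is /s/, which surfaces as [ɸ] when adjacent to /b/.
The change alveolar → bilabial matches the place of the following /b/, identifying this as place assimilation.
Checking the remaining alternations: /s/ → [ʂ] before /ɖ/ (alveolar → retroflex, matching retroflex); /s/ → [χ] before /ɢ/ (alveolar → uvular, matching uvular) — only place changes, and always toward the following segment.
Nothing changes in [χɛdesse]: there the adjacent consonants already agree in place (/s/ and /s/ are both alveolar), so this form is consistent with the same rule.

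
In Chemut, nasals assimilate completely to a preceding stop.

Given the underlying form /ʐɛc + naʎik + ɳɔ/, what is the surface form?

[ʐɛccaʎikkɔ]

/n/ is the segment targeted by the rule; it sits immediately after /c/, so it assimilates completely and surfaces as [c].
At the second juncture, /ɳ/ likewise becomes [k] adjacent to /k/.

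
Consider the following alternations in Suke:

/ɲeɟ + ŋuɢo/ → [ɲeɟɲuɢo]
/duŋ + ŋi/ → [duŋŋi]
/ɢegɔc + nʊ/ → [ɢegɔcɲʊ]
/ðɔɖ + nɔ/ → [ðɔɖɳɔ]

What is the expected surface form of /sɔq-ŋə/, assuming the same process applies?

[sɔqɴə]

The data show progressive place assimilation: /ŋ/ → [ɲ] after /ɟ/; /n/ → [ɲ] after /c/; /n/ → [ɳ] after /ɖ/. In each pair only place changes, matching the preceding consonant, while manner and voice stay constant.
Nothing changes in [duŋŋi]: there the adjacent consonants already agree in place (/ŋ/ and /ŋ/ are both velar), so this form is consistent with the same rule.
/ŋ/ is a voiced velar nasal. The preceding trigger /q/ is uvular, so /ŋ/ must become uvular as well.
The voiced uvular nasal is [ɴ], so /ŋ/ → [ɴ].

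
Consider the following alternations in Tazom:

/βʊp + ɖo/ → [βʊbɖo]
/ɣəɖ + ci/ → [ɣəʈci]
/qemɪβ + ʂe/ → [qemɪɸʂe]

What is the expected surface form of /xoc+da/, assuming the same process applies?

The data show regressive voicing assimilation: /p/ → [b] before /ɖ/; /ɖ/ → [ʈ] before /c/; /β/ → [ɸ] before /ʂ/. In each pair only voicing changes, matching the following consonant, while place and manner stay constant.
The rule targets /c/ (voiceless palatal stop), which sits before the trigger /d/ (voiced).
The voiced palatal stop is [ɟ], so /c/ → [ɟ].

[xoɟda]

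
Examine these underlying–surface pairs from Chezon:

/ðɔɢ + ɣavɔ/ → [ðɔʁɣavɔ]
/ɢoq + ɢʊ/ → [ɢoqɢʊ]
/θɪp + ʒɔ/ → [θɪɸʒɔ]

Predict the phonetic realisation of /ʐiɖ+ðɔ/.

The data show regressive manner assimilation: /ɢ/ → [ʁ] before /ɣ/; /p/ → [ɸ] before /ʒ/. In each pair only manner changes, matching the following consonant, while place and voice stay constant.
Nothing changes in [ɢoqɢʊ]: there the adjacent consonants already agree in manner (/q/ and /ɢ/ are both stops), so this form is consistent with the same rule.
The rule targets /ɖ/ (voiced retroflex stop), which sits before the trigger /ð/ (fricative).
A voiced retroflex fricative is [ʐ], so the surface segment is [ʐ].

[ʐiʐðɔ]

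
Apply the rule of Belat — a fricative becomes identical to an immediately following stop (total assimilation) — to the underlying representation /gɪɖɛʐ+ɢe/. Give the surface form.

/ʐ/ is the segment targeted by the rule; it sits immediately before /ɢ/, so it assimilates completely and surfaces as [ɢ].

[gɪɖɛɢɢe]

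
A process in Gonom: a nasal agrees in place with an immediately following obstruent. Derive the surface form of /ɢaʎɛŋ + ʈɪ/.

[ɢaʎɛɳʈɪ]

/ŋ/ is a voiced velar nasal. The following trigger /ʈ/ is retroflex, so /ŋ/ must become retroflex as well.
The voiced retroflex nasal is [ɳ], so /ŋ/ → [ɳ].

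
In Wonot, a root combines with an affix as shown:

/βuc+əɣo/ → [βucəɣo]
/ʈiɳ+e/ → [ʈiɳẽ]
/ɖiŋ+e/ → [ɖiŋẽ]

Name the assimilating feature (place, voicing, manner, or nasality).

The vowel /e/ surfaces as nasalised [ẽ] next to the preceding nasal /ɳ/ — it has acquired the [+nasal] feature of its neighbour.
Likewise in the remaining data: /e/ → [ẽ] after /ŋ/ — each time a vowel is nasalised next to a preceding nasal.
No change occurs in [βucəɣo] because the vowel at the boundary is adjacent to an oral consonant, not a nasal (/ə/ next to /c/).

nasality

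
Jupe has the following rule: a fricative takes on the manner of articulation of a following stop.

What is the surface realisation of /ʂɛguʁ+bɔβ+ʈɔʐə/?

/ʁ/ is a voiced uvular fricative. The following trigger /b/ is a stop, so /ʁ/ must become a stop as well.
The voiced uvular stop is [ɢ], so /ʁ/ → [ɢ].
The same rule applies at the second boundary: /β/ → [b] next to /ʈ/.

[ʂɛguɢbɔbʈɔʐə]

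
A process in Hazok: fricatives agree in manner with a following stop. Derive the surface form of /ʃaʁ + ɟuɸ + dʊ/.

[ʃaɢɟupdʊ]

The rule targets /ʁ/ (voiced uvular fricative), which sits before the trigger /ɟ/ (stop).
A voiced uvular stop is [ɢ], so the surface segment is [ɢ].
At the second juncture, /ɸ/ likewise becomes [p] adjacent to /d/.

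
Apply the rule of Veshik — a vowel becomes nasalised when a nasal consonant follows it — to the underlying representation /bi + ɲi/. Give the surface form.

[bĩɲi]

/i/ sits next to the nasal /ɲ/ and is therefore nasalised to [ĩ].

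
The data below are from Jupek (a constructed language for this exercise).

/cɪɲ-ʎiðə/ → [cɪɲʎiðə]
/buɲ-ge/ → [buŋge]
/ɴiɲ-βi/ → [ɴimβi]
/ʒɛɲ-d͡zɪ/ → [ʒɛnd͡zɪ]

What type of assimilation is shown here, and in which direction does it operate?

regressive place assimilation

The segment that alternates is /ɲ/, which surfaces as [ŋ] when adjacent to /g/.
/ɲ/ is palatal while /g/ is velar; the output [ŋ] is velar, matching the trigger — so the feature that spreads is place.
Manner and voice are unchanged, so the assimilation is partial, not total.
The other alternating forms pattern the same way: /ɲ/ → [m] before /β/ (palatal → bilabial, matching bilabial); /ɲ/ → [n] before /d͡z/ (palatal → alveolar, matching alveolar) — only place changes, and always toward the following segment.
No alternation appears in [cɪɲʎiðə]: there the adjacent consonants already agree in place (/ɲ/ and /ʎ/ are both palatal), so this form is consistent with the same rule.
The trigger is the following segment, so the direction is regressive (anticipatory).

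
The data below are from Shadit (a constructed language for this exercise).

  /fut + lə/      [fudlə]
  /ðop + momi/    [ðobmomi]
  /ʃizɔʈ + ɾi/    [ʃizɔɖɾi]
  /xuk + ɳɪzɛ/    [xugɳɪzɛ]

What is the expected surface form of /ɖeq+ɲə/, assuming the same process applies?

[ɖeɢɲə]

The data show regressive voicing assimilation: /t/ → [d] before /l/; /p/ → [b] before /m/; /ʈ/ → [ɖ] before /ɾ/; /k/ → [g] before /ɳ/. In each pair only voicing changes, matching the following consonant, while place and manner stay constant.
/q/ is a voiceless uvular stop. The following trigger /ɲ/ is voiced, so /q/ must become voiced as well.
A voiced uvular stop is [ɢ], so the surface segment is [ɢ].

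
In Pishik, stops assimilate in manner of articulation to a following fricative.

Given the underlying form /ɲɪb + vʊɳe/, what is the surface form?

/b/ is a voiced bilabial stop. The following trigger /v/ is a fricative, so /b/ must become a fricative as well.
A voiced bilabial fricative is [β], so the surface segment is [β].

[ɲɪβvʊɳe]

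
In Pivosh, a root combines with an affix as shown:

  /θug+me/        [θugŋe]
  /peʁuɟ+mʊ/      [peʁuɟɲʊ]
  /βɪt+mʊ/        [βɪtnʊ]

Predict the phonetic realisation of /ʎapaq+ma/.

[ʎapaqɴa]

The data show progressive place assimilation: /m/ → [ŋ] after /g/; /m/ → [ɲ] after /ɟ/; /m/ → [n] after /t/. In each pair only place changes, matching the preceding consonant, while manner and voice stay constant.
The rule targets /m/ (voiced bilabial nasal), which sits after the trigger /q/ (uvular).
A voiced uvular nasal is [ɴ], so the surface segment is [ɴ].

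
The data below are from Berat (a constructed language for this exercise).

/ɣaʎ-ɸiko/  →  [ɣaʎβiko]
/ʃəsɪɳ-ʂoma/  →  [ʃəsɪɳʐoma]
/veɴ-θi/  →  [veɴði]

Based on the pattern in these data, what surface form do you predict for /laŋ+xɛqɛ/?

The data show progressive voicing assimilation: /ɸ/ → [β] after /ʎ/; /ʂ/ → [ʐ] after /ɳ/; /θ/ → [ð] after /ɴ/. In each pair only voicing changes, matching the preceding consonant, while place and manner stay constant.
/x/ is a voiceless velar fricative. The preceding trigger /ŋ/ is voiced, so /x/ must become voiced as well.
A voiced velar fricative is [ɣ], so the surface segment is [ɣ].

[laŋɣɛqɛ]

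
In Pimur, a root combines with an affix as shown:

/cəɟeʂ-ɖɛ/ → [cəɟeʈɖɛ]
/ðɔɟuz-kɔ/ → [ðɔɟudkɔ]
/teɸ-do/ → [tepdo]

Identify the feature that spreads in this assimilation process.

Comparing underlying and surface forms, /ʂ/ → [ʈ] is the alternation; the neighbouring /ɖ/ is constant.
/ʂ/ is a fricative while /ɖ/ is a stop; the output [ʈ] is a stop, matching the trigger — so the feature that spreads is manner.
Checking the remaining alternations: /z/ → [d] before /k/ (fricative → stop, matching a stop); /ɸ/ → [p] before /d/ (fricative → stop, matching a stop) — only manner changes, and always toward the following segment.

manner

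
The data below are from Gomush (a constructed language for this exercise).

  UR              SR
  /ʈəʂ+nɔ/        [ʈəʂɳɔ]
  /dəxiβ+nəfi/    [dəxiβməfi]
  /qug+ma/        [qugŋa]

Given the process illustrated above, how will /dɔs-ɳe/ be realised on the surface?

The data show progressive place assimilation: /n/ → [ɳ] after /ʂ/; /n/ → [m] after /β/; /m/ → [ŋ] after /g/. In each pair only place changes, matching the preceding consonant, while manner and voice stay constant.
The rule targets /ɳ/ (voiced retroflex nasal), which sits after the trigger /s/ (alveolar).
A voiced alveolar nasal is [n], so the surface segment is [n].

[dɔsne]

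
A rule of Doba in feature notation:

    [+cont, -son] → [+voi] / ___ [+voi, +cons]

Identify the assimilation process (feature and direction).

The structural change is [+voi], and the conditioning segment [+voi, +cons] (a voiced consonant) is itself voiced, so the target comes to share the voicing of its neighbour — voicing assimilation.
Since the environment is written after the underscore, the trigger follows the target; the direction is regressive.

regressive voicing assimilation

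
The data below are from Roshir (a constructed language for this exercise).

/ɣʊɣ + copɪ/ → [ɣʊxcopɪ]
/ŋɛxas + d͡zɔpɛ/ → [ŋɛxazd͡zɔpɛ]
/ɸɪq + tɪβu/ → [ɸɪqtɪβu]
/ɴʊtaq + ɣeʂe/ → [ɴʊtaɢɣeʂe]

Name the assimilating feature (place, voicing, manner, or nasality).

The segment that alternates is /ɣ/, which surfaces as [x] when adjacent to /c/.
/ɣ/ is voiced while /c/ is voiceless; the output [x] is voiceless, matching the trigger — so the feature that spreads is voicing.
The same holds elsewhere in the data: /s/ → [z] before /d͡z/ (voiceless → voiced, matching voiced); /q/ → [ɢ] before /ɣ/ (voiceless → voiced, matching voiced) — only voicing changes, and always toward the following segment.
No alternation appears in [ɸɪqtɪβu]: there the adjacent consonants already agree in voicing (/q/ and /t/ are both voiceless), so this form is consistent with the same rule.

voicing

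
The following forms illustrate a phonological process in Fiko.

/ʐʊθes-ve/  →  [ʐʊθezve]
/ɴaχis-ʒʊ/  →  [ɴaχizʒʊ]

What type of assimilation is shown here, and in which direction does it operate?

regressive voicing assimilation

The segment that alternates is /s/, which surfaces as [z] when adjacent to /v/.
/s/ is voiceless while /v/ is voiced; the output [z] is voiced, matching the trigger — so the feature that spreads is voicing.
Place and manner are unchanged, so the assimilation is partial, not total.
The same holds elsewhere in the data: /s/ → [z] before /ʒ/ (voiceless → voiced, matching voiced) — only voicing changes, and always toward the following segment.
Since the segment that changes precedes the conditioning segment, the assimilation is regressive.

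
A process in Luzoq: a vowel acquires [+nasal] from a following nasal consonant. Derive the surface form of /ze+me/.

[zẽme]

The vowel /e/ is adjacent to the following nasal /m/, so it acquires [+nasal] and surfaces as [ẽ].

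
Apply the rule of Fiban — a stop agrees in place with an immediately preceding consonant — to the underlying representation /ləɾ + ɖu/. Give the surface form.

[ləɾdu]

The rule targets /ɖ/ (voiced retroflex stop), which sits after the trigger /ɾ/ (alveolar).
The voiced alveolar stop is [d], so /ɖ/ → [d].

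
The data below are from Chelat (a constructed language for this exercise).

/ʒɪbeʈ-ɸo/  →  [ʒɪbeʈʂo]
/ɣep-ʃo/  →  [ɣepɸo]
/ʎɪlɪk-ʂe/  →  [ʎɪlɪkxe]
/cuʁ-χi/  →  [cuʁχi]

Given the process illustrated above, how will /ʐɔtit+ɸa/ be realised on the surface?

The data show progressive place assimilation: /ɸ/ → [ʂ] after /ʈ/; /ʃ/ → [ɸ] after /p/; /ʂ/ → [x] after /k/. In each pair only place changes, matching the preceding consonant, while manner and voice stay constant.
No alternation appears in [cuʁχi]: there the adjacent consonants already agree in place (/χ/ and /ʁ/ are both uvular), so this form is consistent with the same rule.
The rule targets /ɸ/ (voiceless bilabial fricative), which sits after the trigger /t/ (alveolar).
A voiceless alveolar fricative is [s], so the surface segment is [s].

[ʐɔtitsa]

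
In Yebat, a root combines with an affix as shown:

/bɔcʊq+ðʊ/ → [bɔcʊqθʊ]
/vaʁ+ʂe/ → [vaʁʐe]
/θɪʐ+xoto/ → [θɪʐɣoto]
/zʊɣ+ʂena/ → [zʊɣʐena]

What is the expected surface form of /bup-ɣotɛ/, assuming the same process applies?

[bupxotɛ]

The data show progressive voicing assimilation: /ð/ → [θ] after /q/; /ʂ/ → [ʐ] after /ʁ/; /x/ → [ɣ] after /ʐ/; /ʂ/ → [ʐ] after /ɣ/. In each pair only voicing changes, matching the preceding consonant, while place and manner stay constant.
/ɣ/ is a voiced velar fricative. The preceding trigger /p/ is voiceless, so /ɣ/ must become voiceless as well.
A voiceless velar fricative is [x], so the surface segment is [x].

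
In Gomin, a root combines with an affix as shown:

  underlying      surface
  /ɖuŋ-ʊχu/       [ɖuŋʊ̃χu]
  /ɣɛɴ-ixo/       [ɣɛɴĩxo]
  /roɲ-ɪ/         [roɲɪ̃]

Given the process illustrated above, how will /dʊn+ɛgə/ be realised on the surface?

[dʊnɛ̃gə]

The data show progressive nasality assimilation (vowel nasalisation): /ʊ/ → [ʊ̃] after /ŋ/; /i/ → [ĩ] after /ɴ/; /ɪ/ → [ɪ̃] after /ɲ/ — a vowel is nasalised by an immediately preceding nasal consonant.
The vowel /ɛ/ is adjacent to the preceding nasal /n/, so it acquires [+nasal] and surfaces as [ɛ̃].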